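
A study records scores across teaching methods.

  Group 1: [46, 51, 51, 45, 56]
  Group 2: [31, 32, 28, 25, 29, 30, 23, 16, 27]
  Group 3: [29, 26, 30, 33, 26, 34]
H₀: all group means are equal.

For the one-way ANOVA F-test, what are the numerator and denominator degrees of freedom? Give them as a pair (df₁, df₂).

degrees of freedom = [2, 17]

k = 3 groups, N = 20 total
df = (k−1, N−k) = (3−1, 20−3) = (2, 17)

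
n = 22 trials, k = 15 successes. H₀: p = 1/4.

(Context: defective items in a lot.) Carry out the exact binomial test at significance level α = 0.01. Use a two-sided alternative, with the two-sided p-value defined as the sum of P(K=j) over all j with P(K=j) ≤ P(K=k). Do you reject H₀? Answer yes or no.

reject H₀: yes

Exact binomial: n=22, k=15, p₀=1/4=0.2500
P(X=j) = C(n,j)·p₀^j·(1−p₀)^(n−j); p = Σ P(X=j) over j with P(X=j) ≤ P(X=15)
p-value (two-sided) = 0.00002
At α=0.01: p < α → reject H₀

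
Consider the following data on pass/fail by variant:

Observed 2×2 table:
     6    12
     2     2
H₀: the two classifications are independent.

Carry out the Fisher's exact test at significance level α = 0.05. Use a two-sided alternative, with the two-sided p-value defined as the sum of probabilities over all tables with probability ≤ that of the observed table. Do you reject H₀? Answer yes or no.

reject H₀: no

Margins: r₁=18, r₂=4, c₁=8, c₂=14, n=22
p_obs = C(18,6)·C(4,2)/C(22,8); sum pmf over tables with pmf ≤ p_obs
p-value (two-sided) = 0.60191
At α=0.05: p ≥ α → fail to reject H₀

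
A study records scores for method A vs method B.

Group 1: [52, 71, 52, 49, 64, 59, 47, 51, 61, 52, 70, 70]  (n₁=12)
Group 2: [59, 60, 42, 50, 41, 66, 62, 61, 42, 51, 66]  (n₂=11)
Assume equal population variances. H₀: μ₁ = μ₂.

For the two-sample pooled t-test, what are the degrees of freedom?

df = n₁ + n₂ − 2 = 12 + 11 − 2 = 21

degrees of freedom = 21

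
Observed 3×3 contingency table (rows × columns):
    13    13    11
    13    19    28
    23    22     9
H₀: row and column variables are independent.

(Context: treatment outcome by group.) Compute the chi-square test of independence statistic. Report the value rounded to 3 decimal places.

test statistic = 12.716

Row totals [37, 60, 54], col totals [49, 54, 48], n=151
χ² = (13−12.01)²/12.01 + (13−13.23)²/13.23 + (11−11.76)²/11.76 + (13−19.47)²/19.47 + (19−21.46)²/21.46 + (28−19.07)²/19.07 + (23−17.52)²/17.52 + (22−19.31)²/19.31 + (9−17.17)²/17.17 = 12.7159
df = 4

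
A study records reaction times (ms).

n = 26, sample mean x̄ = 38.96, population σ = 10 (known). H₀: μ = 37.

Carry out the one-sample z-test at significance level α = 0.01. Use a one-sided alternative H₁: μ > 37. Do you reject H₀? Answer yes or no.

SE = σ/√n = 10/√26 = 1.9612
z = (x̄−μ₀)/SE = (38.96−37)/1.9612 = 0.9994
p-value (one-sided, H₁ greater) = 0.15880
At α=0.01: p ≥ α → fail to reject H₀

reject H₀: no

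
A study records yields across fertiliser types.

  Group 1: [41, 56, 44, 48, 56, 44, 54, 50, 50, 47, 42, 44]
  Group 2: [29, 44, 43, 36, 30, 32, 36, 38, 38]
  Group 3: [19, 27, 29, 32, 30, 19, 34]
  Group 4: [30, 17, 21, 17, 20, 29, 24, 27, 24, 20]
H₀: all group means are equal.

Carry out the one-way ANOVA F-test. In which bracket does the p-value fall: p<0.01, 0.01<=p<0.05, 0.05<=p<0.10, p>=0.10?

p-value bracket: p<0.01

Group means [48.00, 36.22, 27.14, 22.90], grand mean 34.763
SSB = Σnᵢ(x̄ᵢ−x̄)² = 3935.556; SSW = ΣΣ(x−x̄ᵢ)² = 939.313
MSB = 3935.556/3 = 1311.8519; MSW = 939.313/34 = 27.6268
F = MSB/MSW = 47.4847
df = (3, 34)
p-value (upper-tail) = 0.00000
→ bracket: p<0.01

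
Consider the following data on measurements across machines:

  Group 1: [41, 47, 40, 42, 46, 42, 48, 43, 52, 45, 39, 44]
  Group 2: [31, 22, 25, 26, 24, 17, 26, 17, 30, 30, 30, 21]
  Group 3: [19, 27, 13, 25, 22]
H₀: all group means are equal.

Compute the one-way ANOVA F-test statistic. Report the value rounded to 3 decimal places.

Group means [44.08, 24.92, 21.20], grand mean 32.207
SSB = Σnᵢ(x̄ᵢ−x̄)² = 2936.125; SSW = ΣΣ(x−x̄ᵢ)² = 540.633
MSB = 2936.125/2 = 1468.0626; MSW = 540.633/26 = 20.7936
F = MSB/MSW = 70.6017
df = (2, 26)

test statistic = 70.602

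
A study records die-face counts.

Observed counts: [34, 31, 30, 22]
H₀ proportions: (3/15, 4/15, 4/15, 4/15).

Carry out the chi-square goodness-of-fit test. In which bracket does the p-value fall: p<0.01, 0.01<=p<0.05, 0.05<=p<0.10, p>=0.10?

p-value bracket: 0.05<=p<0.10

n = 117; E_i = n·p_i = [23.40, 31.20, 31.20, 31.20]
χ² = (34−23.40)²/23.40 + (31−31.20)²/31.20 + (30−31.20)²/31.20 + (22−31.20)²/31.20 = 7.5620
df = 3
p-value (upper-tail) = 0.05599
→ bracket: 0.05<=p<0.10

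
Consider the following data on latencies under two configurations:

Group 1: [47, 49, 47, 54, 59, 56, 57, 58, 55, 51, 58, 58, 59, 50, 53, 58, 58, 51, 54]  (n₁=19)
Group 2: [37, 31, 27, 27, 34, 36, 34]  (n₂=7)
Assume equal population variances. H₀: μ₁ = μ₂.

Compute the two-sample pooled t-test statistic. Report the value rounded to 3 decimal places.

x̄₁=54.316, s₁=4.083, n₁=19
x̄₂=32.286, s₂=4.071, n₂=7
s_p² = [18·4.083² + 6·4.071²]/24 = 16.6472
SE = √(s_p²·(1/19+1/7)) = 1.8040
t = (54.316−32.286)/1.8040 = 12.2119
df = 24

test statistic = 12.212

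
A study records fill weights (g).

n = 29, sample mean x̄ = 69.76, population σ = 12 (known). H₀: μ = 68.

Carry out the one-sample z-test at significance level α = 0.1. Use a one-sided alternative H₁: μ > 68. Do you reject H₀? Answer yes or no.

reject H₀: no

SE = σ/√n = 12/√29 = 2.2283
z = (x̄−μ₀)/SE = (69.76−68)/2.2283 = 0.7898
p-value (one-sided, H₁ greater) = 0.21482
At α=0.1: p ≥ α → fail to reject H₀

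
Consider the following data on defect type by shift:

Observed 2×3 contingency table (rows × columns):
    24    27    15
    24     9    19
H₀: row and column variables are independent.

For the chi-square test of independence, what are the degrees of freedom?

degrees of freedom = 2

df = (r−1)(c−1) = (2−1)·(3−1) = 2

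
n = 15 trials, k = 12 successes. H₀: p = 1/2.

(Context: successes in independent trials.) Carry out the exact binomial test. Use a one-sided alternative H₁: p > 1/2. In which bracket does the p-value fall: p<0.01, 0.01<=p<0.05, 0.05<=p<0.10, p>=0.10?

Exact binomial: n=15, k=12, p₀=1/2=0.5000
P(X≥12) from Σ C(n,i)·p₀^i·(1−p₀)^(n−i)
p-value (one-sided, H₁ greater) = 0.01758
→ bracket: 0.01<=p<0.05

p-value bracket: 0.01<=p<0.05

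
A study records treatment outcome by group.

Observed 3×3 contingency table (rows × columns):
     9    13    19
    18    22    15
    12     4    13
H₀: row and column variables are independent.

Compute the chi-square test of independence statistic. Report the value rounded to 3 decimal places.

test statistic = 9.109

Row totals [41, 55, 29], col totals [39, 39, 47], n=125
χ² = (9−12.79)²/12.79 + (13−12.79)²/12.79 + (19−15.42)²/15.42 + (18−17.16)²/17.16 + (22−17.16)²/17.16 + (15−20.68)²/20.68 + (12−9.05)²/9.05 + (4−9.05)²/9.05 + (13−10.90)²/10.90 = 9.1094
df = 4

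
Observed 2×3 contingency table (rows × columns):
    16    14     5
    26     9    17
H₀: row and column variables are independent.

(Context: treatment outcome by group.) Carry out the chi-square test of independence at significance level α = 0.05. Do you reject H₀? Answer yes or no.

reject H₀: yes

Row totals [35, 52], col totals [42, 23, 22], n=87
χ² = (16−16.90)²/16.90 + (14−9.25)²/9.25 + (5−8.85)²/8.85 + (26−25.10)²/25.10 + (9−13.75)²/13.75 + (17−13.15)²/13.15 = 6.9572
df = 2
p-value (upper-tail) = 0.03085
At α=0.05: p < α → reject H₀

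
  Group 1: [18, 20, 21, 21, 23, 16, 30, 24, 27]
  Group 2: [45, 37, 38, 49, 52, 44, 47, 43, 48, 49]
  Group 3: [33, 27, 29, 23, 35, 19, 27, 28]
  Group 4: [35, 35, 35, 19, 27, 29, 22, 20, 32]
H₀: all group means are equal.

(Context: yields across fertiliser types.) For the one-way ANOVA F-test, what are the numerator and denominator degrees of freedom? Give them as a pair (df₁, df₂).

k = 4 groups, N = 36 total
df = (k−1, N−k) = (4−1, 36−4) = (3, 32)

degrees of freedom = [3, 32]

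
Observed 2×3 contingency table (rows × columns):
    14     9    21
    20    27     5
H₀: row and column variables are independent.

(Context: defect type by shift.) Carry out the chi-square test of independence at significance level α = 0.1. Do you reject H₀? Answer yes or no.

reject H₀: yes

Row totals [44, 52], col totals [34, 36, 26], n=96
χ² = (14−15.58)²/15.58 + (9−16.50)²/16.50 + (21−11.92)²/11.92 + (20−18.42)²/18.42 + (27−19.50)²/19.50 + (5−14.08)²/14.08 = 19.3728
df = 2
p-value (upper-tail) = 0.00006
At α=0.1: p < α → reject H₀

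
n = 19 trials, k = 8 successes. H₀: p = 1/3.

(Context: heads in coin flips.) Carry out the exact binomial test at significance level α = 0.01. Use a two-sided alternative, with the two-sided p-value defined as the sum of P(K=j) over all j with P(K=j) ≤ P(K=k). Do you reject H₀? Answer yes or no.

Exact binomial: n=19, k=8, p₀=1/3=0.3333
P(X=j) = C(n,j)·p₀^j·(1−p₀)^(n−j); p = Σ P(X=j) over j with P(X=j) ≤ P(X=8)
p-value (two-sided) = 0.46727
At α=0.01: p ≥ α → fail to reject H₀

reject H₀: no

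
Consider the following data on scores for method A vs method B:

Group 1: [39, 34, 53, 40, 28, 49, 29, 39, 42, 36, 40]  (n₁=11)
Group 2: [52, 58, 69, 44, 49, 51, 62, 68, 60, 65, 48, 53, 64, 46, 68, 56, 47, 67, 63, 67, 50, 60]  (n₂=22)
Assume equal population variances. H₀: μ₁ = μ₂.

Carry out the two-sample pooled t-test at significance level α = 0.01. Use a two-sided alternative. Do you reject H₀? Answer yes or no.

reject H₀: yes

x̄₁=39.000, s₁=7.497, n₁=11
x̄₂=57.591, s₂=8.262, n₂=22
s_p² = [10·7.497² + 21·8.262²]/31 = 64.3651
SE = √(s_p²·(1/11+1/22)) = 2.9626
t = (39.000−57.591)/2.9626 = -6.2752
df = 31
p-value (two-sided) = 0.00000
At α=0.01: p < α → reject H₀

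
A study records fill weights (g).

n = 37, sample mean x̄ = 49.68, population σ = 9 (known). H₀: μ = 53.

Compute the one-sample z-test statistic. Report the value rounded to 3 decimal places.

test statistic = -2.244

SE = σ/√n = 9/√37 = 1.4796
z = (x̄−μ₀)/SE = (49.68−53)/1.4796 = -2.2439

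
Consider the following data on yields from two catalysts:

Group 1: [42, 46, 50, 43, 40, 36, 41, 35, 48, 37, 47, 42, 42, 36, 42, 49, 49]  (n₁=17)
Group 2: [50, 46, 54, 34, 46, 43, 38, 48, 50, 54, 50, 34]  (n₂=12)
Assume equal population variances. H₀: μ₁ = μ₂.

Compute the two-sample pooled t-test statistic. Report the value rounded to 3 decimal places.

test statistic = -1.332

x̄₁=42.647, s₁=4.898, n₁=17
x̄₂=45.583, s₂=6.999, n₂=12
s_p² = [16·4.898² + 11·6.999²]/27 = 34.1777
SE = √(s_p²·(1/17+1/12)) = 2.2042
t = (42.647−45.583)/2.2042 = -1.3321
df = 27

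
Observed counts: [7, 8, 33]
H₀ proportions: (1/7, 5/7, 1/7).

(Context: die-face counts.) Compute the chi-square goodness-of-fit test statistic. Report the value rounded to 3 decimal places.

n = 48; E_i = n·p_i = [6.86, 34.29, 6.86]
χ² = (7−6.86)²/6.86 + (8−34.29)²/34.29 + (33−6.86)²/6.86 = 119.8250
df = 2

test statistic = 119.825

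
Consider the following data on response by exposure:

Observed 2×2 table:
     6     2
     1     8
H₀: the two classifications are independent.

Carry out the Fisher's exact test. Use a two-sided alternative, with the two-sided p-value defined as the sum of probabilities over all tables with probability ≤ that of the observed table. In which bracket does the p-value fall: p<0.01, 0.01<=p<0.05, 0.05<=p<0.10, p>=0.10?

Margins: r₁=8, r₂=9, c₁=7, c₂=10, n=17
p_obs = C(8,6)·C(9,1)/C(17,7); sum pmf over tables with pmf ≤ p_obs
p-value (two-sided) = 0.01522
→ bracket: 0.01<=p<0.05

p-value bracket: 0.01<=p<0.05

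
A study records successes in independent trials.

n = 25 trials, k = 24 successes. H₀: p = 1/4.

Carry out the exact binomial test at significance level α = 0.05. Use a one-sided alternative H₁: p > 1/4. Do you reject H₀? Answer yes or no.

Exact binomial: n=25, k=24, p₀=1/4=0.2500
P(X≥24) from Σ C(n,i)·p₀^i·(1−p₀)^(n−i)
p-value (one-sided, H₁ greater) = 0.00000
At α=0.05: p < α → reject H₀

reject H₀: yes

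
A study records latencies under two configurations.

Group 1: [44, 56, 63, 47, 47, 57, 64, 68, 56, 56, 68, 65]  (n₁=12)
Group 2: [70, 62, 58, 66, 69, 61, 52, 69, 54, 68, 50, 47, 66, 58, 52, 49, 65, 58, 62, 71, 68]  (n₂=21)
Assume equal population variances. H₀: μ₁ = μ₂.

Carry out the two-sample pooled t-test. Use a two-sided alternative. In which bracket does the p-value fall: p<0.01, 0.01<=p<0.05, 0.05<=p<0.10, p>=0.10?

p-value bracket: p>=0.10

x̄₁=57.583, s₁=8.306, n₁=12
x̄₂=60.714, s₂=7.656, n₂=21
s_p² = [11·8.306² + 20·7.656²]/31 = 62.2969
SE = √(s_p²·(1/12+1/21)) = 2.8562
t = (57.583−60.714)/2.8562 = -1.0962
df = 31
p-value (two-sided) = 0.28144
→ bracket: p>=0.10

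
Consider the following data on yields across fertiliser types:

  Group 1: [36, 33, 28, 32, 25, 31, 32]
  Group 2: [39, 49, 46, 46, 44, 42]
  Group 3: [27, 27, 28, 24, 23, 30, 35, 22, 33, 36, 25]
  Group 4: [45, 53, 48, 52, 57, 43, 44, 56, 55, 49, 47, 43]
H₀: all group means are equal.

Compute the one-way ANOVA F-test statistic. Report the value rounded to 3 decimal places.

Group means [31.00, 44.33, 28.18, 49.33], grand mean 38.472
SSB = Σnᵢ(x̄ᵢ−x̄)² = 3177.336; SSW = ΣΣ(x−x̄ᵢ)² = 657.636
MSB = 3177.336/3 = 1059.1120; MSW = 657.636/32 = 20.5511
F = MSB/MSW = 51.5354
df = (3, 32)

test statistic = 51.535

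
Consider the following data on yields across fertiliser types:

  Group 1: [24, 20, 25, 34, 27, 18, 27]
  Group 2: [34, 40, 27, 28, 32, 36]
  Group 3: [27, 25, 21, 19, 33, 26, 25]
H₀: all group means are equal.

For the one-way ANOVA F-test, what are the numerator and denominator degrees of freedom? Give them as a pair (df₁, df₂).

k = 3 groups, N = 20 total
df = (k−1, N−k) = (3−1, 20−3) = (2, 17)

degrees of freedom = [2, 17]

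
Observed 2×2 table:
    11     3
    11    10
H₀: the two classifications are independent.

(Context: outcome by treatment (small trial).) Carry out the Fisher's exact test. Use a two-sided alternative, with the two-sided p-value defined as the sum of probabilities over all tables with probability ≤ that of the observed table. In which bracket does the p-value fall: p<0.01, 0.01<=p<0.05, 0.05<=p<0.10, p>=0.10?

Margins: r₁=14, r₂=21, c₁=22, c₂=13, n=35
p_obs = C(14,11)·C(21,11)/C(35,22); sum pmf over tables with pmf ≤ p_obs
p-value (two-sided) = 0.16209
→ bracket: p>=0.10

p-value bracket: p>=0.10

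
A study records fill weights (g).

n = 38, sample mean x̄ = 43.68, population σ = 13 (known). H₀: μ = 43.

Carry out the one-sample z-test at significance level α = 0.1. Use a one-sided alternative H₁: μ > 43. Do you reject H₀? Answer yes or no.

SE = σ/√n = 13/√38 = 2.1089
z = (x̄−μ₀)/SE = (43.68−43)/2.1089 = 0.3224
p-value (one-sided, H₁ greater) = 0.37356
At α=0.1: p ≥ α → fail to reject H₀

reject H₀: no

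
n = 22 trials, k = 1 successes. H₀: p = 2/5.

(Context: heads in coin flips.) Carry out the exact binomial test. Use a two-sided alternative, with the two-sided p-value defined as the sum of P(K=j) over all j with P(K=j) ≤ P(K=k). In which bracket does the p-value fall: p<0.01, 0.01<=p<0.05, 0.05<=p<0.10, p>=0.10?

p-value bracket: p<0.01

Exact binomial: n=22, k=1, p₀=2/5=0.4000
P(X=j) = C(n,j)·p₀^j·(1−p₀)^(n−j); p = Σ P(X=j) over j with P(X=j) ≤ P(X=1)
p-value (two-sided) = 0.00028
→ bracket: p<0.01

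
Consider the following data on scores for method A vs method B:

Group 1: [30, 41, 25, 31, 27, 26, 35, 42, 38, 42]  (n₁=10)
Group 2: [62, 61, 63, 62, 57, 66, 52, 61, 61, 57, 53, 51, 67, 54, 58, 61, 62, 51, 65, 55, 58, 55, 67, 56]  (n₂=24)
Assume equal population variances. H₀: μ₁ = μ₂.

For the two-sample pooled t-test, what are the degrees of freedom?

df = n₁ + n₂ − 2 = 10 + 24 − 2 = 32

degrees of freedom = 32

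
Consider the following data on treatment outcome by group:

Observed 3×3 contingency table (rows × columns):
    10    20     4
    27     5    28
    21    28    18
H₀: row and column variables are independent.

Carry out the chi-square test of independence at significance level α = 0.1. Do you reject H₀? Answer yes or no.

reject H₀: yes

Row totals [34, 60, 67], col totals [58, 53, 50], n=161
χ² = (10−12.25)²/12.25 + (20−11.19)²/11.19 + (4−10.56)²/10.56 + (27−21.61)²/21.61 + (5−19.75)²/19.75 + (28−18.63)²/18.63 + (21−24.14)²/24.14 + (28−22.06)²/22.06 + (18−20.81)²/20.81 = 30.8731
df = 4
p-value (upper-tail) = 0.00000
At α=0.1: p < α → reject H₀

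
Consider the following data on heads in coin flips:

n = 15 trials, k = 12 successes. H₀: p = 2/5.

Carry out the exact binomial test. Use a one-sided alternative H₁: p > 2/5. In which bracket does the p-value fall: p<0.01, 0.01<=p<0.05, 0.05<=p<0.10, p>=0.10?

p-value bracket: p<0.01

Exact binomial: n=15, k=12, p₀=2/5=0.4000
P(X≥12) from Σ C(n,i)·p₀^i·(1−p₀)^(n−i)
p-value (one-sided, H₁ greater) = 0.00193
→ bracket: p<0.01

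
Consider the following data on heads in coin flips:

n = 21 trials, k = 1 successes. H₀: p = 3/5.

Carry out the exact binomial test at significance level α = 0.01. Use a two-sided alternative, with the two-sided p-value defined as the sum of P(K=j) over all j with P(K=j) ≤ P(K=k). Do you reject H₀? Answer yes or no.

Exact binomial: n=21, k=1, p₀=3/5=0.6000
P(X=j) = C(n,j)·p₀^j·(1−p₀)^(n−j); p = Σ P(X=j) over j with P(X=j) ≤ P(X=1)
p-value (two-sided) = 0.00000
At α=0.01: p < α → reject H₀

reject H₀: yes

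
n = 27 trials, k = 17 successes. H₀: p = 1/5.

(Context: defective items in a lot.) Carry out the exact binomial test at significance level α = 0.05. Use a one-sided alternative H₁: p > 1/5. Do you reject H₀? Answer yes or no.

Exact binomial: n=27, k=17, p₀=1/5=0.2000
P(X≥17) from Σ C(n,i)·p₀^i·(1−p₀)^(n−i)
p-value (one-sided, H₁ greater) = 0.00000
At α=0.05: p < α → reject H₀

reject H₀: yes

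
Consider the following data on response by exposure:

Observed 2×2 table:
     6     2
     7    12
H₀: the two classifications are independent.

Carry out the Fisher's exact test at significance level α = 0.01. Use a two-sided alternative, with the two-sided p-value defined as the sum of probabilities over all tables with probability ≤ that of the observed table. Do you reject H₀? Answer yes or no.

Margins: r₁=8, r₂=19, c₁=13, c₂=14, n=27
p_obs = C(8,6)·C(19,7)/C(27,13); sum pmf over tables with pmf ≤ p_obs
p-value (two-sided) = 0.10319
At α=0.01: p ≥ α → fail to reject H₀

reject H₀: no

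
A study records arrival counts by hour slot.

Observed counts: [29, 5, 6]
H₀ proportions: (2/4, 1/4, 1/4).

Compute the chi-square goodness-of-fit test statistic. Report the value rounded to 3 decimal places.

test statistic = 8.150

n = 40; E_i = n·p_i = [20.00, 10.00, 10.00]
χ² = (29−20.00)²/20.00 + (5−10.00)²/10.00 + (6−10.00)²/10.00 = 8.1500
df = 2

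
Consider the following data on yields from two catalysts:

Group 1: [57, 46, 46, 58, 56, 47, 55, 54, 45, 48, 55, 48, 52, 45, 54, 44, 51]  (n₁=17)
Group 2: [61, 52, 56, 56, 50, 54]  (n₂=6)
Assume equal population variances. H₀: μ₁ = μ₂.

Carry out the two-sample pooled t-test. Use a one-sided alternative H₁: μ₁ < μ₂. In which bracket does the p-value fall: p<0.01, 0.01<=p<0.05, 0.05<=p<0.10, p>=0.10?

p-value bracket: 0.01<=p<0.05

x̄₁=50.647, s₁=4.769, n₁=17
x̄₂=54.833, s₂=3.817, n₂=6
s_p² = [16·4.769² + 5·3.817²]/21 = 20.7960
SE = √(s_p²·(1/17+1/6)) = 2.1655
t = (50.647−54.833)/2.1655 = -1.9332
df = 21
p-value (one-sided, H₁ less) = 0.03340
→ bracket: 0.01<=p<0.05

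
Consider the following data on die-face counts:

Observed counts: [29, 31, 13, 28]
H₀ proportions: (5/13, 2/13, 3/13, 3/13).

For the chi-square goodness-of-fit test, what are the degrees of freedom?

degrees of freedom = 3

df = k − 1 = 4 − 1 = 3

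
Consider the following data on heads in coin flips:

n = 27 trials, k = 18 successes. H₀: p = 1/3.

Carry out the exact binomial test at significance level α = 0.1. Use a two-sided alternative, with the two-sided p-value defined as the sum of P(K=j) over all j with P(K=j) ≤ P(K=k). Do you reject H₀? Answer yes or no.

reject H₀: yes

Exact binomial: n=27, k=18, p₀=1/3=0.3333
P(X=j) = C(n,j)·p₀^j·(1−p₀)^(n−j); p = Σ P(X=j) over j with P(X=j) ≤ P(X=18)
p-value (two-sided) = 0.00066
At α=0.1: p < α → reject H₀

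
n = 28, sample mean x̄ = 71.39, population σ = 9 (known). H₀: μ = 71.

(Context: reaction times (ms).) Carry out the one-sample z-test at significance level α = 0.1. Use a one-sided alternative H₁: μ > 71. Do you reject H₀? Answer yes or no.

reject H₀: no

SE = σ/√n = 9/√28 = 1.7008
z = (x̄−μ₀)/SE = (71.39−71)/1.7008 = 0.2293
p-value (one-sided, H₁ greater) = 0.40932
At α=0.1: p ≥ α → fail to reject H₀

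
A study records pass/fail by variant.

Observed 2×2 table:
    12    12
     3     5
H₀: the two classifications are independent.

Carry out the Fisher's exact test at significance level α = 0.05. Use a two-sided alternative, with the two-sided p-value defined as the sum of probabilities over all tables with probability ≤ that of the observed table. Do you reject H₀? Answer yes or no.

Margins: r₁=24, r₂=8, c₁=15, c₂=17, n=32
p_obs = C(24,12)·C(8,3)/C(32,15); sum pmf over tables with pmf ≤ p_obs
p-value (two-sided) = 0.69114
At α=0.05: p ≥ α → fail to reject H₀

reject H₀: no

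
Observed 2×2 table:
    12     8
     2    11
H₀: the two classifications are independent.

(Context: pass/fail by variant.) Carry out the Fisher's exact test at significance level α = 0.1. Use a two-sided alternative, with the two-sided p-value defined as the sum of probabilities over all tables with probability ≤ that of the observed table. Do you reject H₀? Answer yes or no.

Margins: r₁=20, r₂=13, c₁=14, c₂=19, n=33
p_obs = C(20,12)·C(13,2)/C(33,14); sum pmf over tables with pmf ≤ p_obs
p-value (two-sided) = 0.01508
At α=0.1: p < α → reject H₀

reject H₀: yes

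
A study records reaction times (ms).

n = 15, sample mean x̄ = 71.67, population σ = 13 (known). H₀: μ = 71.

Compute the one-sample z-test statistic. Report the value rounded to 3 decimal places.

test statistic = 0.200

SE = σ/√n = 13/√15 = 3.3566
z = (x̄−μ₀)/SE = (71.67−71)/3.3566 = 0.1996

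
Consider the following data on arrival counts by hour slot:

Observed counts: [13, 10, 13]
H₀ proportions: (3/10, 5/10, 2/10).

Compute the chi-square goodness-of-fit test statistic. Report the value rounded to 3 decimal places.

n = 36; E_i = n·p_i = [10.80, 18.00, 7.20]
χ² = (13−10.80)²/10.80 + (10−18.00)²/18.00 + (13−7.20)²/7.20 = 8.6759
df = 2

test statistic = 8.676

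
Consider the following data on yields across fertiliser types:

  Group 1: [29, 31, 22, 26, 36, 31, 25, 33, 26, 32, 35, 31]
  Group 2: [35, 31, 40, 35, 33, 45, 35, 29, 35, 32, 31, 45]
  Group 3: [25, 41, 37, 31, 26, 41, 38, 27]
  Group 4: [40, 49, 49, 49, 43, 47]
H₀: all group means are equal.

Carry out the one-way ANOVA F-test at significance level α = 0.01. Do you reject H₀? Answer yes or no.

reject H₀: yes

Group means [29.75, 35.50, 33.25, 46.17], grand mean 34.895
SSB = Σnᵢ(x̄ᵢ−x̄)² = 1105.996; SSW = ΣΣ(x−x̄ᵢ)² = 895.583
MSB = 1105.996/3 = 368.6652; MSW = 895.583/34 = 26.3407
F = MSB/MSW = 13.9960
df = (3, 34)
p-value (upper-tail) = 0.00000
At α=0.01: p < α → reject H₀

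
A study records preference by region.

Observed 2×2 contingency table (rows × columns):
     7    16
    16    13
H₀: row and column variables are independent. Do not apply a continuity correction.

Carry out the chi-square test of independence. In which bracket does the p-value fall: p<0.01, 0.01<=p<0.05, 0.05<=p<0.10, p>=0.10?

p-value bracket: 0.05<=p<0.10

Row totals [23, 29], col totals [23, 29], n=52
χ² = (7−10.17)²/10.17 + (16−12.83)²/12.83 + (16−12.83)²/12.83 + (13−16.17)²/16.17 = 3.1821
df = 1
p-value (upper-tail) = 0.07445
→ bracket: 0.05<=p<0.10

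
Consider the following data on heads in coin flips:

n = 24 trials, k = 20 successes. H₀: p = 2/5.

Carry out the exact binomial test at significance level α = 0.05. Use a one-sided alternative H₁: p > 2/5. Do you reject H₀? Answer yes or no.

reject H₀: yes

Exact binomial: n=24, k=20, p₀=2/5=0.4000
P(X≥20) from Σ C(n,i)·p₀^i·(1−p₀)^(n−i)
p-value (one-sided, H₁ greater) = 0.00002
At α=0.05: p < α → reject H₀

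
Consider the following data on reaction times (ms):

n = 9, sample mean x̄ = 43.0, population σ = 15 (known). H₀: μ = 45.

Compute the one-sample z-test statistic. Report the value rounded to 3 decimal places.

SE = σ/√n = 15/√9 = 5.0000
z = (x̄−μ₀)/SE = (43.0−45)/5.0000 = -0.4000

test statistic = -0.400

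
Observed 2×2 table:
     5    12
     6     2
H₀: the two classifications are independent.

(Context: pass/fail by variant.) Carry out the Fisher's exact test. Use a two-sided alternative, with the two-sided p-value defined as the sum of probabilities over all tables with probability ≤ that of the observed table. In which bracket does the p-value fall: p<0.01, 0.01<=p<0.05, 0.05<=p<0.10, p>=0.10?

p-value bracket: 0.05<=p<0.10

Margins: r₁=17, r₂=8, c₁=11, c₂=14, n=25
p_obs = C(17,5)·C(8,6)/C(25,11); sum pmf over tables with pmf ≤ p_obs
p-value (two-sided) = 0.08098
→ bracket: 0.05<=p<0.10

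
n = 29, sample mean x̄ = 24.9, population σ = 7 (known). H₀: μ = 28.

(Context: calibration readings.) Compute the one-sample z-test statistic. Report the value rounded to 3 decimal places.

test statistic = -2.385

SE = σ/√n = 7/√29 = 1.2999
z = (x̄−μ₀)/SE = (24.9−28)/1.2999 = -2.3849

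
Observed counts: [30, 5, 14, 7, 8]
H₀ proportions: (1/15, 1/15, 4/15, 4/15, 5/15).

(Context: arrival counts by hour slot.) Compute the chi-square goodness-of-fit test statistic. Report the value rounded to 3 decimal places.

n = 64; E_i = n·p_i = [4.27, 4.27, 17.07, 17.07, 21.33]
χ² = (30−4.27)²/4.27 + (5−4.27)²/4.27 + (14−17.07)²/17.07 + (7−17.07)²/17.07 + (8−21.33)²/21.33 = 170.1523
df = 4

test statistic = 170.152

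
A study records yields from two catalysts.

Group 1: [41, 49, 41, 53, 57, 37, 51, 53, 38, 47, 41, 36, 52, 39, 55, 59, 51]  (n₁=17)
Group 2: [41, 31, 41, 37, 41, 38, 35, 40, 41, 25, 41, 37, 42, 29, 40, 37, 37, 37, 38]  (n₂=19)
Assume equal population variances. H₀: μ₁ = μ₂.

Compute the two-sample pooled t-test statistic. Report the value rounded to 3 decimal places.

test statistic = 4.770

x̄₁=47.059, s₁=7.562, n₁=17
x̄₂=37.263, s₂=4.544, n₂=19
s_p² = [16·7.562² + 18·4.544²]/34 = 37.8419
SE = √(s_p²·(1/17+1/19)) = 2.0537
t = (47.059−37.263)/2.0537 = 4.7698
df = 34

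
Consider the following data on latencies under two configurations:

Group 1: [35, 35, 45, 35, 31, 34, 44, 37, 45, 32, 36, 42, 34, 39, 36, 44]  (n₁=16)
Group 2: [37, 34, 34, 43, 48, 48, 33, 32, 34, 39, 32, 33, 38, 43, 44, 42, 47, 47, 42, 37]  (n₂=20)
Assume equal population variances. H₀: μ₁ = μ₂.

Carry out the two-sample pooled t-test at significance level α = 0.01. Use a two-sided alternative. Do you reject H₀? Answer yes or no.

reject H₀: no

x̄₁=37.750, s₁=4.754, n₁=16
x̄₂=39.350, s₂=5.696, n₂=20
s_p² = [15·4.754² + 19·5.696²]/34 = 28.1044
SE = √(s_p²·(1/16+1/20)) = 1.7781
t = (37.750−39.350)/1.7781 = -0.8998
df = 34
p-value (two-sided) = 0.37454
At α=0.01: p ≥ α → fail to reject H₀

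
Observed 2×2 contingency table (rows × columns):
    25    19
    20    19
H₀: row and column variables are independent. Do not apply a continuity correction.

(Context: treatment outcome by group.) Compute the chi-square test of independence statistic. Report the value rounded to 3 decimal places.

test statistic = 0.255

Row totals [44, 39], col totals [45, 38], n=83
χ² = (25−23.86)²/23.86 + (19−20.14)²/20.14 + (20−21.14)²/21.14 + (19−17.86)²/17.86 = 0.2553
df = 1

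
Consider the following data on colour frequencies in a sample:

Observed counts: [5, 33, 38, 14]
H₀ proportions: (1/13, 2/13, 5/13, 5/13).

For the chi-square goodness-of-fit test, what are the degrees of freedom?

df = k − 1 = 4 − 1 = 3

degrees of freedom = 3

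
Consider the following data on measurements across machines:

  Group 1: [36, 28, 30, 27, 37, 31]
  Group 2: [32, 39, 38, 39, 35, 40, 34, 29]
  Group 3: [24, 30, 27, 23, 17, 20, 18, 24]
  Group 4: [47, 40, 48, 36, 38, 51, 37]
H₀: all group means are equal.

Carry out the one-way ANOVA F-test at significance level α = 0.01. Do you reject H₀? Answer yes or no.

Group means [31.50, 35.75, 22.88, 42.43], grand mean 32.931
SSB = Σnᵢ(x̄ᵢ−x̄)² = 1516.273; SSW = ΣΣ(x−x̄ᵢ)² = 551.589
MSB = 1516.273/3 = 505.4243; MSW = 551.589/25 = 22.0636
F = MSB/MSW = 22.9076
df = (3, 25)
p-value (upper-tail) = 0.00000
At α=0.01: p < α → reject H₀

reject H₀: yes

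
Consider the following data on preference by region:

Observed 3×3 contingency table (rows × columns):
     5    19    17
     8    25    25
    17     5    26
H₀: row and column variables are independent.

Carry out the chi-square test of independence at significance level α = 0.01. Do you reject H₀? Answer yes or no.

Row totals [41, 58, 48], col totals [30, 49, 68], n=147
χ² = (5−8.37)²/8.37 + (19−13.67)²/13.67 + (17−18.97)²/18.97 + (8−11.84)²/11.84 + (25−19.33)²/19.33 + (25−26.83)²/26.83 + (17−9.80)²/9.80 + (5−16.00)²/16.00 + (26−22.20)²/22.20 = 20.1790
df = 4
p-value (upper-tail) = 0.00046
At α=0.01: p < α → reject H₀

reject H₀: yes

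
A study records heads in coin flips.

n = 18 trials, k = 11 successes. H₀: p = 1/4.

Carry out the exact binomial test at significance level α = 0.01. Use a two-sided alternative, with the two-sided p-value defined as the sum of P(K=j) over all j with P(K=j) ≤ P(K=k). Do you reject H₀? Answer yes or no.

Exact binomial: n=18, k=11, p₀=1/4=0.2500
P(X=j) = C(n,j)·p₀^j·(1−p₀)^(n−j); p = Σ P(X=j) over j with P(X=j) ≤ P(X=11)
p-value (two-sided) = 0.00124
At α=0.01: p < α → reject H₀

reject H₀: yes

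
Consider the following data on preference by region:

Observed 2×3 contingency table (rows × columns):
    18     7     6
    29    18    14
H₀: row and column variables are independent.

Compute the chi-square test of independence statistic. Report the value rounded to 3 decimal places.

test statistic = 0.931

Row totals [31, 61], col totals [47, 25, 20], n=92
χ² = (18−15.84)²/15.84 + (7−8.42)²/8.42 + (6−6.74)²/6.74 + (29−31.16)²/31.16 + (18−16.58)²/16.58 + (14−13.26)²/13.26 = 0.9308
df = 2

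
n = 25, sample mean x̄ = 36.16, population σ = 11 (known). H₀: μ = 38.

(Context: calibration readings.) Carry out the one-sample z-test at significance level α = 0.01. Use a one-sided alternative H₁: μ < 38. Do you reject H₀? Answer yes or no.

reject H₀: no

SE = σ/√n = 11/√25 = 2.2000
z = (x̄−μ₀)/SE = (36.16−38)/2.2000 = -0.8364
p-value (one-sided, H₁ less) = 0.20148
At α=0.01: p ≥ α → fail to reject H₀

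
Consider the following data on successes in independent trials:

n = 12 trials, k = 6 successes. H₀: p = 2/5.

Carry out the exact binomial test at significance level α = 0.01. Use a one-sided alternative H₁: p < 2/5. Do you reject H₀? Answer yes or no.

reject H₀: no

Exact binomial: n=12, k=6, p₀=2/5=0.4000
P(X≤6) from Σ C(n,i)·p₀^i·(1−p₀)^(n−i)
p-value (one-sided, H₁ less) = 0.84179
At α=0.01: p ≥ α → fail to reject H₀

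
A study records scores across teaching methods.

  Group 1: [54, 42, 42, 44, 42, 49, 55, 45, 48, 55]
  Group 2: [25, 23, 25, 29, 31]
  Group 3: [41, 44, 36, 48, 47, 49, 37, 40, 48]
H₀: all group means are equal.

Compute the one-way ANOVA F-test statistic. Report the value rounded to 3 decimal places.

test statistic = 31.154

Group means [47.60, 26.60, 43.33], grand mean 41.625
SSB = Σnᵢ(x̄ᵢ−x̄)² = 1512.025; SSW = ΣΣ(x−x̄ᵢ)² = 509.600
MSB = 1512.025/2 = 756.0125; MSW = 509.600/21 = 24.2667
F = MSB/MSW = 31.1544
df = (2, 21)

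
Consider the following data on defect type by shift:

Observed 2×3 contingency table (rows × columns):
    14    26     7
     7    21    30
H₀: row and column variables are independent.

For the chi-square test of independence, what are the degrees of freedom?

df = (r−1)(c−1) = (2−1)·(3−1) = 2

degrees of freedom = 2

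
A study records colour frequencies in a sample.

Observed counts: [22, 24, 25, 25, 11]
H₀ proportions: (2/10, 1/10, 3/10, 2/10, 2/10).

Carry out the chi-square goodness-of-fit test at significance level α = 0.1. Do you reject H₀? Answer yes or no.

reject H₀: yes

n = 107; E_i = n·p_i = [21.40, 10.70, 32.10, 21.40, 21.40]
χ² = (22−21.40)²/21.40 + (24−10.70)²/10.70 + (25−32.10)²/32.10 + (25−21.40)²/21.40 + (11−21.40)²/21.40 = 23.7788
df = 4
p-value (upper-tail) = 0.00009
At α=0.1: p < α → reject H₀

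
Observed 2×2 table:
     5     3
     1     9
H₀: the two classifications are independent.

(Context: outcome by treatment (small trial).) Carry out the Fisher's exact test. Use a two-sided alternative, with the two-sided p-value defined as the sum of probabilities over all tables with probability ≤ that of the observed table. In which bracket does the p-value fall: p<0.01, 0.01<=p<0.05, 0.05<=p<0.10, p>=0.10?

p-value bracket: 0.01<=p<0.05

Margins: r₁=8, r₂=10, c₁=6, c₂=12, n=18
p_obs = C(8,5)·C(10,1)/C(18,6); sum pmf over tables with pmf ≤ p_obs
p-value (two-sided) = 0.04299
→ bracket: 0.01<=p<0.05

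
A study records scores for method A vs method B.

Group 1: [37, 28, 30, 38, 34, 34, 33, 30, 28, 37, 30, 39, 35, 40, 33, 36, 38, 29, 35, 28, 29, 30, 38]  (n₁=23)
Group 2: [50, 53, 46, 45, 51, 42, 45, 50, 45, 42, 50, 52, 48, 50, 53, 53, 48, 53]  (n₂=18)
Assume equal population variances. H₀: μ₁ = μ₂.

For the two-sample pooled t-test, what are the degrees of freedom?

df = n₁ + n₂ − 2 = 23 + 18 − 2 = 39

degrees of freedom = 39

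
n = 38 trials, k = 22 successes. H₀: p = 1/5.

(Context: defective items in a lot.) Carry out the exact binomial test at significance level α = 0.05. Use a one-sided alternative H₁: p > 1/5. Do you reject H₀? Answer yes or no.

reject H₀: yes

Exact binomial: n=38, k=22, p₀=1/5=0.2000
P(X≥22) from Σ C(n,i)·p₀^i·(1−p₀)^(n−i)
p-value (one-sided, H₁ greater) = 0.00000
At α=0.05: p < α → reject H₀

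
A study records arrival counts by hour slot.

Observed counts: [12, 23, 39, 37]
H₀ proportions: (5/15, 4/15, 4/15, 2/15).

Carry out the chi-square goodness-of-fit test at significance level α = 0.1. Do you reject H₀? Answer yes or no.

reject H₀: yes

n = 111; E_i = n·p_i = [37.00, 29.60, 29.60, 14.80]
χ² = (12−37.00)²/37.00 + (23−29.60)²/29.60 + (39−29.60)²/29.60 + (37−14.80)²/14.80 = 54.6486
df = 3
p-value (upper-tail) = 0.00000
At α=0.1: p < α → reject H₀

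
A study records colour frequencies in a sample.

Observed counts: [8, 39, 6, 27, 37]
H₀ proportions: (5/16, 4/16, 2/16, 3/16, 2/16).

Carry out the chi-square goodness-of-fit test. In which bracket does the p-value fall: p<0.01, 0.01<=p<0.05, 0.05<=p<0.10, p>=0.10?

p-value bracket: p<0.01

n = 117; E_i = n·p_i = [36.56, 29.25, 14.62, 21.94, 14.62]
χ² = (8−36.56)²/36.56 + (39−29.25)²/29.25 + (6−14.62)²/14.62 + (27−21.94)²/21.94 + (37−14.62)²/14.62 = 66.0496
df = 4
p-value (upper-tail) = 0.00000
→ bracket: p<0.01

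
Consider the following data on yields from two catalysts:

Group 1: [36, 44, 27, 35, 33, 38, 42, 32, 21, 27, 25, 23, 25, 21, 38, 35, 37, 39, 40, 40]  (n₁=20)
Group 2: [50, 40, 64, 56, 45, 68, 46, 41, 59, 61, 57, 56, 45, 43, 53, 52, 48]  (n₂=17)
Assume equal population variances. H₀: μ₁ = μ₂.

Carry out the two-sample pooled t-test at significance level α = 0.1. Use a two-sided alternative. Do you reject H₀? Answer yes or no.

reject H₀: yes

x̄₁=32.900, s₁=7.283, n₁=20
x̄₂=52.000, s₂=8.246, n₂=17
s_p² = [19·7.283² + 16·8.246²]/35 = 59.8800
SE = √(s_p²·(1/20+1/17)) = 2.5527
t = (32.900−52.000)/2.5527 = -7.4822
df = 35
p-value (two-sided) = 0.00000
At α=0.1: p < α → reject H₀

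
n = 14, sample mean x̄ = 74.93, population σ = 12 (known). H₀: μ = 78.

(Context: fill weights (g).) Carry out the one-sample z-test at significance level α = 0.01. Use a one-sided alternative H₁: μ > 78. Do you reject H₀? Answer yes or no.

SE = σ/√n = 12/√14 = 3.2071
z = (x̄−μ₀)/SE = (74.93−78)/3.2071 = -0.9572
p-value (one-sided, H₁ greater) = 0.83078
At α=0.01: p ≥ α → fail to reject H₀

reject H₀: no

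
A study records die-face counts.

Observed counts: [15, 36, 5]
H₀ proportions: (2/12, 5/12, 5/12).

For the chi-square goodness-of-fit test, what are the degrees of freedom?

df = k − 1 = 3 − 1 = 2

degrees of freedom = 2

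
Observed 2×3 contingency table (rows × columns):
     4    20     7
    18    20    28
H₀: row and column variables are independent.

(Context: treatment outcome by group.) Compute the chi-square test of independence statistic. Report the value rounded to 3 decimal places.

Row totals [31, 66], col totals [22, 40, 35], n=97
χ² = (4−7.03)²/7.03 + (20−12.78)²/12.78 + (7−11.19)²/11.19 + (18−14.97)²/14.97 + (20−27.22)²/27.22 + (28−23.81)²/23.81 = 10.2094
df = 2

test statistic = 10.209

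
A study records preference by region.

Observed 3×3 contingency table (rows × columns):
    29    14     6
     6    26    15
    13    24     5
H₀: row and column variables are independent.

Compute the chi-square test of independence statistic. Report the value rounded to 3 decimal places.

test statistic = 26.793

Row totals [49, 47, 42], col totals [48, 64, 26], n=138
χ² = (29−17.04)²/17.04 + (14−22.72)²/22.72 + (6−9.23)²/9.23 + (6−16.35)²/16.35 + (26−21.80)²/21.80 + (15−8.86)²/8.86 + (13−14.61)²/14.61 + (24−19.48)²/19.48 + (5−7.91)²/7.91 = 26.7927
df = 4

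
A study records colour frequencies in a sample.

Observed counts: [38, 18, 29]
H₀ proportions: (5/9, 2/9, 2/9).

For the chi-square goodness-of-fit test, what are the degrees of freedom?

degrees of freedom = 2

df = k − 1 = 3 − 1 = 2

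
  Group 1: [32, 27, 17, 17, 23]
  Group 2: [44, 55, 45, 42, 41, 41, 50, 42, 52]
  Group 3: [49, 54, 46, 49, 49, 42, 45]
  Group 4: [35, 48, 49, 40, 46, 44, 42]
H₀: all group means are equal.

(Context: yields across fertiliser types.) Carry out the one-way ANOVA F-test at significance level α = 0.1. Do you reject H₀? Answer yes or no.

reject H₀: yes

Group means [23.20, 45.78, 47.71, 43.43], grand mean 41.643
SSB = Σnᵢ(x̄ᵢ−x̄)² = 2134.930; SSW = ΣΣ(x−x̄ᵢ)² = 619.498
MSB = 2134.930/3 = 711.6434; MSW = 619.498/24 = 25.8124
F = MSB/MSW = 27.5698
df = (3, 24)
p-value (upper-tail) = 0.00000
At α=0.1: p < α → reject H₀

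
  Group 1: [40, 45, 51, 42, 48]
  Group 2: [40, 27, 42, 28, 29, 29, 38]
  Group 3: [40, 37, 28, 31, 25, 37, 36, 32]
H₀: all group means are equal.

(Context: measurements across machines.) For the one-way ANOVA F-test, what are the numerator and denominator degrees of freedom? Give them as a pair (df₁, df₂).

k = 3 groups, N = 20 total
df = (k−1, N−k) = (3−1, 20−3) = (2, 17)

degrees of freedom = [2, 17]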